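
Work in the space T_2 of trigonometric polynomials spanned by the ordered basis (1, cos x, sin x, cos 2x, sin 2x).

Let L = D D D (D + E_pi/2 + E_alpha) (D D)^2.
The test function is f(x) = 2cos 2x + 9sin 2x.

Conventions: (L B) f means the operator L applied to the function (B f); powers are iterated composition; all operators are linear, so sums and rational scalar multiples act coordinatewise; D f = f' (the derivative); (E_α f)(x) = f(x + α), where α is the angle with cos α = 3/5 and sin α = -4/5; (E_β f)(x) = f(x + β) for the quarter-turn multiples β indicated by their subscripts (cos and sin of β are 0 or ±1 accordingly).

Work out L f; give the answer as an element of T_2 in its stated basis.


D f = 18cos 2x - 4sin 2x
D D f = -8cos 2x - 36sin 2x
D (D D) f = -72cos 2x + 16sin 2x
D D (D D) f = 32cos 2x + 144sin 2x
D (D D)^2 f = 288cos 2x - 64sin 2x
E_pi/2 (D D)^2 f = -32cos 2x - 144sin 2x
E_alpha (D D)^2 f = -(736/5)cos 2x - (48/5)sin 2x
(D + E_pi/2 + E_alpha) (D D)^2 f = (544/5)cos 2x - (1088/5)sin 2x
D (D + E_pi/2 + E_alpha) (D D)^2 f = -(2176/5)cos 2x - (1088/5)sin 2x
D D (D + E_pi/2 + E_alpha) (D D)^2 f = -(2176/5)cos 2x + (4352/5)sin 2x
D (D D) (D + E_pi/2 + E_alpha) (D D)^2 f = (8704/5)cos 2x + (4352/5)sin 2x

the result is g(x) = (8704/5)cos 2x + (4352/5)sin 2x


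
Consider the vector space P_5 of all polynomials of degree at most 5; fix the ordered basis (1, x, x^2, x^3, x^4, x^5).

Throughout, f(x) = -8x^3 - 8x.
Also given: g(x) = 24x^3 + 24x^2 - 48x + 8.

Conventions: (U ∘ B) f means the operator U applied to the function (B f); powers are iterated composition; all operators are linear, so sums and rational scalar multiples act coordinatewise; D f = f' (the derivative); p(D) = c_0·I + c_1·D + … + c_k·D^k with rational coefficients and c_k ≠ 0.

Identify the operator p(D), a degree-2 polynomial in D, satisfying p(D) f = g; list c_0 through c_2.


p(D) = -3·I − D + (3/2)·D^2, i.e. c_0 = -3, c_1 = -1, c_2 = 3/2

D^0 f = -8x^3 - 8x
D^1 f = -24x^2 - 8
D^2 f = -48x
matching coefficients of g against c_0 f + c_1 Df + … from the top degree down determines the c_i
solution: c_0 = -3, c_1 = -1, c_2 = 3/2


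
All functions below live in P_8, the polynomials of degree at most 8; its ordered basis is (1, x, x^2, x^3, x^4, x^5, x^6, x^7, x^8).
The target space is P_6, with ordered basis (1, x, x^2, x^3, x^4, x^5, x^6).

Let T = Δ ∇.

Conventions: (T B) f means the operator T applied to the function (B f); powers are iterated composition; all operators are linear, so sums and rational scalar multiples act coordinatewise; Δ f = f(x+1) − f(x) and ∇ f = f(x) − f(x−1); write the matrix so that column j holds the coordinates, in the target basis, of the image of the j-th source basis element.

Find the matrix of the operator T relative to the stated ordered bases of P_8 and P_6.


image of 1: 0
image of x: 0
image of x^2: 2
image of x^3: 6x
image of x^4: 12x^2 + 2
image of x^5: 20x^3 + 10x
image of x^6: 30x^4 + 30x^2 + 2
image of x^7: 42x^5 + 70x^3 + 14x
image of x^8: 56x^6 + 140x^4 + 56x^2 + 2
each image's coordinates form column j of the matrix

the matrix is [[0, 0, 2, 0, 2, 0, 2, 0, 2]; [0, 0, 0, 6, 0, 10, 0, 14, 0]; [0, 0, 0, 0, 12, 0, 30, 0, 56]; [0, 0, 0, 0, 0, 20, 0, 70, 0]; [0, 0, 0, 0, 0, 0, 30, 0, 140]; [0, 0, 0, 0, 0, 0, 0, 42, 0]; [0, 0, 0, 0, 0, 0, 0, 0, 56]] (rows listed top to bottom)


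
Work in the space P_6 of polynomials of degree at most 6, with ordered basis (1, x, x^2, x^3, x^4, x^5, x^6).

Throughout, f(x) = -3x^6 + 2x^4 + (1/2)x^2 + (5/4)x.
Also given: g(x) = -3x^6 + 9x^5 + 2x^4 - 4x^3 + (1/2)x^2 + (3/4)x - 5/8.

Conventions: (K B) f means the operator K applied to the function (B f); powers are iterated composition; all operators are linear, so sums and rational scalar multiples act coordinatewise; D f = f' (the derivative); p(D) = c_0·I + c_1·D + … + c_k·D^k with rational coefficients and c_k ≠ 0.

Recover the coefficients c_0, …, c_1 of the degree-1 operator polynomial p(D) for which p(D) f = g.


D^0 f = -3x^6 + 2x^4 + (1/2)x^2 + (5/4)x
D^1 f = -18x^5 + 8x^3 + x + 5/4
matching coefficients of g against c_0 f + c_1 Df + … from the top degree down determines the c_i
solution: c_0 = 1, c_1 = -1/2

c_0 = 1, c_1 = -1/2


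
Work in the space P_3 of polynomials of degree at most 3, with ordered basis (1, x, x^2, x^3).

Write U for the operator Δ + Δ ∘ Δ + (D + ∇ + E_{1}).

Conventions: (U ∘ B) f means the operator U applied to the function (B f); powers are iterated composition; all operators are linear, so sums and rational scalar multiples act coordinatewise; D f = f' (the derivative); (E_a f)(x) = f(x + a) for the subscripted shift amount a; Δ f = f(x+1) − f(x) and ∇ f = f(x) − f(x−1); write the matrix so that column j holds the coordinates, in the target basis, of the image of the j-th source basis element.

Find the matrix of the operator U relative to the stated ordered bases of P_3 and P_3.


image of 1: 1
image of x: x + 4
image of x^2: x^2 + 8x + 3
image of x^3: x^3 + 12x^2 + 9x + 9
each image's coordinates form column j of the matrix

the matrix is [[1, 4, 3, 9]; [0, 1, 8, 9]; [0, 0, 1, 12]; [0, 0, 0, 1]] (rows listed top to bottom)


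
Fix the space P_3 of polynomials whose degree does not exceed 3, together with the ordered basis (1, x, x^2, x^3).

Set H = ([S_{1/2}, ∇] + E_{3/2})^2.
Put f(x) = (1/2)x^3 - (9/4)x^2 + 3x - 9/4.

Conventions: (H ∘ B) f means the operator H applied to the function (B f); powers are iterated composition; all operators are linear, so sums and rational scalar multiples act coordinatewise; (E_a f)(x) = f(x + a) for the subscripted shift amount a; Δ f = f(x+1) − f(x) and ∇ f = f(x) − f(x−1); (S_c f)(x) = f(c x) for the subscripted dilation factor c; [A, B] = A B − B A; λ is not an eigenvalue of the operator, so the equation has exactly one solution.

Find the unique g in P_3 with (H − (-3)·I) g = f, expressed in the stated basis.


write g with unknown coordinates in the stated basis and equate coefficients in (H − (-3)·I) g = f
solving from the highest basis element down gives g = (1/8)x^3 - (111/128)x^2 + (177/128)x - 319/512
check: H g = (1/8)x^3 + (45/128)x^2 - (147/128)x - 195/512
so H g − (-3)·g = (1/2)x^3 - (9/4)x^2 + 3x - 9/4 = f ✓

the result is g(x) = (1/8)x^3 - (111/128)x^2 + (177/128)x - 319/512


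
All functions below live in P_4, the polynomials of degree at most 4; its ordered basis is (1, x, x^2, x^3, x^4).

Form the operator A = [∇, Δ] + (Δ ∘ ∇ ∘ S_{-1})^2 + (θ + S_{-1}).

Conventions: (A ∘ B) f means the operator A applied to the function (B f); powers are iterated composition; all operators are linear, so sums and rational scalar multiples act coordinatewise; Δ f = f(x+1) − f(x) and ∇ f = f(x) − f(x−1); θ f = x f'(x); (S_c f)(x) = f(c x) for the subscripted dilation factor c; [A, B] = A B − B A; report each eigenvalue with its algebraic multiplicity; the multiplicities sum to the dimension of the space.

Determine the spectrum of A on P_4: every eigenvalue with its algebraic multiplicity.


λ = 0 (multiplicity 1), λ = 1 (multiplicity 1), λ = 2 (multiplicity 1), λ = 3 (multiplicity 1), λ = 5 (multiplicity 1)

image of 1: 1
image of x: 0
image of x^2: 3x^2
image of x^3: 2x^3
image of x^4: 5x^4 + 24
the matrix is upper triangular; its diagonal is (1, 0, 3, 2, 5)
for a triangular matrix the eigenvalues are the diagonal entries, with algebraic multiplicity their repetition count


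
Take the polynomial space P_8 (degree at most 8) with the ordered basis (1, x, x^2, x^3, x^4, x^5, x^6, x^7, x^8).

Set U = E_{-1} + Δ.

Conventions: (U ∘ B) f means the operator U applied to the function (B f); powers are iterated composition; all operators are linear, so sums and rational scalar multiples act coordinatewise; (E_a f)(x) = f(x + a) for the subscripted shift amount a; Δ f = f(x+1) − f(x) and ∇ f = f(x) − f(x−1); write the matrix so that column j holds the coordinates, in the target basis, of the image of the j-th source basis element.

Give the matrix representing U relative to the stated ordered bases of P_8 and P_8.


image of 1: 1
image of x: x
image of x^2: x^2 + 2
image of x^3: x^3 + 6x
image of x^4: x^4 + 12x^2 + 2
image of x^5: x^5 + 20x^3 + 10x
image of x^6: x^6 + 30x^4 + 30x^2 + 2
image of x^7: x^7 + 42x^5 + 70x^3 + 14x
image of x^8: x^8 + 56x^6 + 140x^4 + 56x^2 + 2
each image's coordinates form column j of the matrix

the matrix is [[1, 0, 2, 0, 2, 0, 2, 0, 2]; [0, 1, 0, 6, 0, 10, 0, 14, 0]; [0, 0, 1, 0, 12, 0, 30, 0, 56]; [0, 0, 0, 1, 0, 20, 0, 70, 0]; [0, 0, 0, 0, 1, 0, 30, 0, 140]; [0, 0, 0, 0, 0, 1, 0, 42, 0]; [0, 0, 0, 0, 0, 0, 1, 0, 56]; [0, 0, 0, 0, 0, 0, 0, 1, 0]; [0, 0, 0, 0, 0, 0, 0, 0, 1]] (rows listed top to bottom)


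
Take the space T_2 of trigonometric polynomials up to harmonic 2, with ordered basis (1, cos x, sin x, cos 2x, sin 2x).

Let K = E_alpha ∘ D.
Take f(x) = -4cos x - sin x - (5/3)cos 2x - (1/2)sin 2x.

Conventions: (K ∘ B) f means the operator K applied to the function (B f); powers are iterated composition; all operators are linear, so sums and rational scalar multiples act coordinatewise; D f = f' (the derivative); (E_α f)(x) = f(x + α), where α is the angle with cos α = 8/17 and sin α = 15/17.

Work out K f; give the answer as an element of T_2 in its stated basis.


D f = -cos x + 4sin x - cos 2x + (10/3)sin 2x
E_alpha D f = (52/17)cos x + (47/17)sin x + (961/289)cos 2x - (890/867)sin 2x

the result is g(x) = (52/17)cos x + (47/17)sin x + (961/289)cos 2x - (890/867)sin 2x


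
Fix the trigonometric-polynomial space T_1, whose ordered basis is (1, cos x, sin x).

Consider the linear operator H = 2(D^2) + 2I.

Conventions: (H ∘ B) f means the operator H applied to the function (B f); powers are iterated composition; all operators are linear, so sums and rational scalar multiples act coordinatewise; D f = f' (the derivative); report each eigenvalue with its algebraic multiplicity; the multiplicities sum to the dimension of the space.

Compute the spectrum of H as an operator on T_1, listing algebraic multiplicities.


λ = 0 (multiplicity 2), λ = 2 (multiplicity 1)

image of 1: 2
image of cos x: 0
image of sin x: 0
the matrix is diagonal; its diagonal is (2, 0, 0)
for a triangular matrix the eigenvalues are the diagonal entries, with algebraic multiplicity their repetition count


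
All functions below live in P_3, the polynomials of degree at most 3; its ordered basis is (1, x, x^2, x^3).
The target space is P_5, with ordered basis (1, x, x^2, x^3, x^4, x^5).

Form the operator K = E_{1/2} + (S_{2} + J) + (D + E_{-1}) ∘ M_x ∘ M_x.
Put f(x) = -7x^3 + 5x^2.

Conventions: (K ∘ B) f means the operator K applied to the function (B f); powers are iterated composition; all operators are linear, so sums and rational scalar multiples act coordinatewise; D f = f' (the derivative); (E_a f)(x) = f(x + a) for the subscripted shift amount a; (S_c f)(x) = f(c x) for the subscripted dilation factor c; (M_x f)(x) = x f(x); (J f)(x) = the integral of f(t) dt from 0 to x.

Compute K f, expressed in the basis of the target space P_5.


g(x) = -7x^5 + (13/4)x^4 - (394/3)x^3 + (229/2)x^2 - (221/4)x + 99/8

E_{1/2} f = -7x^3 - (11/2)x^2 - (1/4)x + 3/8
S_{2} f = -56x^3 + 20x^2
J f = -(7/4)x^4 + (5/3)x^3
(S_{2} + J) f = -(7/4)x^4 - (163/3)x^3 + 20x^2
M_x f = -7x^4 + 5x^3
M_x M_x f = -7x^5 + 5x^4
D (M_x ∘ M_x) f = -35x^4 + 20x^3
E_{-1} (M_x ∘ M_x) f = -7x^5 + 40x^4 - 90x^3 + 100x^2 - 55x + 12
(D + E_{-1}) (M_x ∘ M_x) f = -7x^5 + 5x^4 - 70x^3 + 100x^2 - 55x + 12
(E_{1/2} + (S_{2} + J) + (D + E_{-1}) ∘ M_x ∘ M_x) f = -7x^5 + (13/4)x^4 - (394/3)x^3 + (229/2)x^2 - (221/4)x + 99/8


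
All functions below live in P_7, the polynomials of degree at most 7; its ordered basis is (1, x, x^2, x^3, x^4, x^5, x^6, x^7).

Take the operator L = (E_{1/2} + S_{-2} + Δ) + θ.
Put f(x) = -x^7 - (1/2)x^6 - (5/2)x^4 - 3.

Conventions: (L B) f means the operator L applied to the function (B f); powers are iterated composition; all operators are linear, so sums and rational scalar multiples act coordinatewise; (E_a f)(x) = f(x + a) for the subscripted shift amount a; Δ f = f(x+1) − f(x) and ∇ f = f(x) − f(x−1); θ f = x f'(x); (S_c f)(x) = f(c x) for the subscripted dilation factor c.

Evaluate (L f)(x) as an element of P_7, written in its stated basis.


the result is g(x) = 120x^7 - 46x^6 - (123/4)x^5 - (405/4)x^4 - (1015/16)x^3 - (387/8)x^2 - (1373/64)x - 651/64

E_{1/2} f = -x^7 - 4x^6 - (27/4)x^5 - (35/4)x^4 - (135/16)x^3 - (39/8)x^2 - (93/64)x - 203/64
S_{-2} f = 128x^7 - 32x^6 - 40x^4 - 3
Δ f = -7x^6 - 24x^5 - (85/2)x^4 - 55x^3 - (87/2)x^2 - 20x - 4
(E_{1/2} + S_{-2} + Δ) f = 127x^7 - 43x^6 - (123/4)x^5 - (365/4)x^4 - (1015/16)x^3 - (387/8)x^2 - (1373/64)x - 651/64
θ f = -7x^7 - 3x^6 - 10x^4
((E_{1/2} + S_{-2} + Δ) + θ) f = 120x^7 - 46x^6 - (123/4)x^5 - (405/4)x^4 - (1015/16)x^3 - (387/8)x^2 - (1373/64)x - 651/64


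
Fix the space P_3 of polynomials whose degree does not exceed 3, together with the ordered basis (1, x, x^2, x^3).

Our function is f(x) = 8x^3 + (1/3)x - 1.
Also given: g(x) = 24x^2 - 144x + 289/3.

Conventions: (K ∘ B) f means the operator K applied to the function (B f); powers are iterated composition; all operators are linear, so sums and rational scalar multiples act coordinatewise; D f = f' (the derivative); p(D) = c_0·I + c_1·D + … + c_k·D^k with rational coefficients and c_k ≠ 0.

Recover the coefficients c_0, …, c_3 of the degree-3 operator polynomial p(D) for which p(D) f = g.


D^0 f = 8x^3 + (1/3)x - 1
D^1 f = 24x^2 + 1/3
D^2 f = 48x
D^3 f = 48
matching coefficients of g against c_0 f + c_1 Df + … from the top degree down determines the c_i
solution: c_0 = 0, c_1 = 1, c_2 = -3, c_3 = 2

p(D) = D − 3·D^2 + 2·D^3, i.e. c_0 = 0, c_1 = 1, c_2 = -3, c_3 = 2


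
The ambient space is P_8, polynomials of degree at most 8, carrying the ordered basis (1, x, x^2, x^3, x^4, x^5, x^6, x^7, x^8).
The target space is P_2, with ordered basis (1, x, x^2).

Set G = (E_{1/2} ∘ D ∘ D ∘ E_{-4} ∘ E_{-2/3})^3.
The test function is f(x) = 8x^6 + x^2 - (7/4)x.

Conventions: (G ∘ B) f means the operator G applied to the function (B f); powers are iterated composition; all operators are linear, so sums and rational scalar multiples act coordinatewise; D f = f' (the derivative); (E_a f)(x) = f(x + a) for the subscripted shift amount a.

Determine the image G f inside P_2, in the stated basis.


E_{-2/3} f = 8x^6 - 32x^5 + (160/3)x^4 - (1280/27)x^3 + (667/27)x^2 - (3047/324)x + 3373/1458
E_{-4} E_{-2/3} f = 8x^6 - 224x^5 + (7840/3)x^4 - (439040/27)x^3 + (1536667/27)x^2 - (34424327/324)x + 120516235/1458
D E_{-4} E_{-2/3} f = 48x^5 - 1120x^4 + (31360/3)x^3 - (439040/9)x^2 + (3073334/27)x - 34424327/324
D D E_{-4} E_{-2/3} f = 240x^4 - 4480x^3 + 31360x^2 - (878080/9)x + 3073334/27
E_{1/2} (D ∘ D ∘ E_{-4}) E_{-2/3} f = 240x^4 - 4000x^3 + 25000x^2 - (625000/9)x + 1953179/27
E_{-2/3} (E_{1/2} ∘ D ∘ D ∘ E_{-4} ∘ E_{-2/3}) f = 240x^4 - 4640x^3 + 33640x^2 - (975560/9)x + 3536459/27
E_{-4} E_{-2/3} (E_{1/2} ∘ D ∘ D ∘ E_{-4} ∘ E_{-2/3}) f = 240x^4 - 8480x^3 + 112360x^2 - (5955080/9)x + 39452459/27
D E_{-4} E_{-2/3} (E_{1/2} ∘ D ∘ D ∘ E_{-4} ∘ E_{-2/3}) f = 960x^3 - 25440x^2 + 224720x - 5955080/9
D D E_{-4} E_{-2/3} (E_{1/2} ∘ D ∘ D ∘ E_{-4} ∘ E_{-2/3}) f = 2880x^2 - 50880x + 224720
E_{1/2} (D ∘ D ∘ E_{-4}) E_{-2/3} (E_{1/2} ∘ D ∘ D ∘ E_{-4} ∘ E_{-2/3}) f = 2880x^2 - 48000x + 200000
E_{-2/3} (E_{1/2} ∘ D ∘ D ∘ E_{-4} ∘ E_{-2/3}) (E_{1/2} ∘ D ∘ D ∘ E_{-4} ∘ E_{-2/3}) f = 2880x^2 - 51840x + 233280
E_{-4} E_{-2/3} (E_{1/2} ∘ D ∘ D ∘ E_{-4} ∘ E_{-2/3}) (E_{1/2} ∘ D ∘ D ∘ E_{-4} ∘ E_{-2/3}) f = 2880x^2 - 74880x + 486720
D E_{-4} E_{-2/3} (E_{1/2} ∘ D ∘ D ∘ E_{-4} ∘ E_{-2/3}) (E_{1/2} ∘ D ∘ D ∘ E_{-4} ∘ E_{-2/3}) f = 5760x - 74880
D D E_{-4} E_{-2/3} (E_{1/2} ∘ D ∘ D ∘ E_{-4} ∘ E_{-2/3}) (E_{1/2} ∘ D ∘ D ∘ E_{-4} ∘ E_{-2/3}) f = 5760
E_{1/2} (D ∘ D ∘ E_{-4}) E_{-2/3} (E_{1/2} ∘ D ∘ D ∘ E_{-4} ∘ E_{-2/3}) (E_{1/2} ∘ D ∘ D ∘ E_{-4} ∘ E_{-2/3}) f = 5760

the result is g(x) = 5760


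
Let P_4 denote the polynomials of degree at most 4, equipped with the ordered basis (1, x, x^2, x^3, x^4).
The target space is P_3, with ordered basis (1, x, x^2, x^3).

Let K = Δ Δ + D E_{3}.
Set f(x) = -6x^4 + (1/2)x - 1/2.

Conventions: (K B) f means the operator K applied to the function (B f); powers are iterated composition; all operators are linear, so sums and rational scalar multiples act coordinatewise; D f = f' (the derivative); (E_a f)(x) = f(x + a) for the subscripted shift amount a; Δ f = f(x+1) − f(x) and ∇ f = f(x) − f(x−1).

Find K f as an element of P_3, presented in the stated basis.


Δ f = -24x^3 - 36x^2 - 24x - 11/2
Δ Δ f = -72x^2 - 144x - 84
E_{3} f = -6x^4 - 72x^3 - 324x^2 - (1295/2)x - 485
D E_{3} f = -24x^3 - 216x^2 - 648x - 1295/2
(Δ Δ + D E_{3}) f = -24x^3 - 288x^2 - 792x - 1463/2

the result is g(x) = -24x^3 - 288x^2 - 792x - 1463/2


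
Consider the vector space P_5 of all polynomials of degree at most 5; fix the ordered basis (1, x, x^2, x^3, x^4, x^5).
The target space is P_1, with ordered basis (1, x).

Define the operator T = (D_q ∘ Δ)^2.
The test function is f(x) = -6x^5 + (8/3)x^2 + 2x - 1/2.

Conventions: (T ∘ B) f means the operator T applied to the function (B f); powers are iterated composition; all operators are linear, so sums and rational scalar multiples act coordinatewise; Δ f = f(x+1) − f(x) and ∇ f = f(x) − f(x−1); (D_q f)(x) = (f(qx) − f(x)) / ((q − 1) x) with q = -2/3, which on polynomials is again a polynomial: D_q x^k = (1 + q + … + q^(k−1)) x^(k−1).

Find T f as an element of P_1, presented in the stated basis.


the image equals g(x) = -(130/9)x - 410/3

Δ f = -30x^4 - 60x^3 - 60x^2 - (74/3)x - 4/3
D_q Δ f = -(130/9)x^3 - (140/3)x^2 - 20x - 74/3
Δ (D_q ∘ Δ) f = -(130/3)x^2 - (410/3)x - 730/9
D_q Δ (D_q ∘ Δ) f = -(130/9)x - 410/3


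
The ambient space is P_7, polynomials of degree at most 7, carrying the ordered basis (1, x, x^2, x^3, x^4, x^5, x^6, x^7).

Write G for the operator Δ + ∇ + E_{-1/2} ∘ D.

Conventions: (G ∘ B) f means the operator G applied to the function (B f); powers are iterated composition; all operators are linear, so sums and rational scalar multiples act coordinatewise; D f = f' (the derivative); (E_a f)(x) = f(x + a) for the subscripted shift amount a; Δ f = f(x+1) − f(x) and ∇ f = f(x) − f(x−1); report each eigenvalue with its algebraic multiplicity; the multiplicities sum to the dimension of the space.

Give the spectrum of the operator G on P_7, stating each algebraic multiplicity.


λ = 0 (multiplicity 8)

image of 1: 0
image of x: 3
image of x^2: 6x - 1
image of x^3: 9x^2 - 3x + 11/4
image of x^4: 12x^3 - 6x^2 + 11x - 1/2
image of x^5: 15x^4 - 10x^3 + (55/2)x^2 - (5/2)x + 37/16
image of x^6: 18x^5 - 15x^4 + 55x^3 - (15/2)x^2 + (111/8)x - 3/16
image of x^7: 21x^6 - 21x^5 + (385/4)x^4 - (35/2)x^3 + (777/16)x^2 - (21/16)x + 135/64
the matrix is upper triangular; its diagonal is (0, 0, 0, 0, 0, 0, 0, 0)
for a triangular matrix the eigenvalues are the diagonal entries, with algebraic multiplicity their repetition count


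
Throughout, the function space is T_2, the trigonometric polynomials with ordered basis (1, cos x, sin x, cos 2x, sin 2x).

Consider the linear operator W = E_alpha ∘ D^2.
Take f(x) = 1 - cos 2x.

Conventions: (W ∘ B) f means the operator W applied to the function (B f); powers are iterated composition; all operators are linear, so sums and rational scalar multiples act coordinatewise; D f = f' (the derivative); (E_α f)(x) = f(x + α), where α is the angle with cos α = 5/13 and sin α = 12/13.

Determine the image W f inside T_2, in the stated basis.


the image equals g(x) = -(476/169)cos 2x - (480/169)sin 2x

D f = 2sin 2x
D D f = 4cos 2x
E_alpha D^2 f = -(476/169)cos 2x - (480/169)sin 2x


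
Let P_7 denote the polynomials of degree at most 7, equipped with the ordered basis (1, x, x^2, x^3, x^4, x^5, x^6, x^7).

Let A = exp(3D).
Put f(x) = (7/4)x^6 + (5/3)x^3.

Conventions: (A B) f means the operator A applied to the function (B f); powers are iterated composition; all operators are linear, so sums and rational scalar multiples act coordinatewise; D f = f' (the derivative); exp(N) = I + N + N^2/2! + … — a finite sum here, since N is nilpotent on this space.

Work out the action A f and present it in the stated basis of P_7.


order-1 term: (63/2)x^5 + 15x^2
order-2 term: (945/4)x^4 + 45x
order-3 term: 945x^3 + 45
order-4 term: (8505/4)x^2
order-5 term: (5103/2)x
order-6 term: 5103/4
the series for exp(3D) f terminates at order 6
exp(3D) f = (7/4)x^6 + (63/2)x^5 + (945/4)x^4 + (2840/3)x^3 + (8565/4)x^2 + (5193/2)x + 5283/4

g(x) = (7/4)x^6 + (63/2)x^5 + (945/4)x^4 + (2840/3)x^3 + (8565/4)x^2 + (5193/2)x + 5283/4


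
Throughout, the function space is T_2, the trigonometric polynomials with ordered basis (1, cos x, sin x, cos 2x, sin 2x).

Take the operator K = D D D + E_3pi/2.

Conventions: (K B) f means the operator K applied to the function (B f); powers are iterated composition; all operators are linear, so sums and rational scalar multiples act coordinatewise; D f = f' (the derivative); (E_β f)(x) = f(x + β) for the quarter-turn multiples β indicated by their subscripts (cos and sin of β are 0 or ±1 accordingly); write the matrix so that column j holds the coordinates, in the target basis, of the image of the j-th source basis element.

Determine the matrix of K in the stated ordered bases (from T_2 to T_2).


image of 1: 1
image of cos x: 2sin x
image of sin x: -2cos x
image of cos 2x: -cos 2x + 8sin 2x
image of sin 2x: -8cos 2x - sin 2x
each image's coordinates form column j of the matrix

the matrix is [[1, 0, 0, 0, 0]; [0, 0, -2, 0, 0]; [0, 2, 0, 0, 0]; [0, 0, 0, -1, -8]; [0, 0, 0, 8, -1]] (rows listed top to bottom)


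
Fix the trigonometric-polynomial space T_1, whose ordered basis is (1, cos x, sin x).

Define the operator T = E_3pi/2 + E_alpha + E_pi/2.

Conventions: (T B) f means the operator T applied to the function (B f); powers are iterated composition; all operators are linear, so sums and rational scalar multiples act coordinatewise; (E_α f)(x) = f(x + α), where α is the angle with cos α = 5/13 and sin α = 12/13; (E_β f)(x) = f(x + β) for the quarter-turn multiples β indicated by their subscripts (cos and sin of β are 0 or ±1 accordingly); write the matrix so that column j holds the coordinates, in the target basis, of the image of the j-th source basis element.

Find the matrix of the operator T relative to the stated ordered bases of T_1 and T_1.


the matrix is [[3, 0, 0]; [0, 5/13, 12/13]; [0, -12/13, 5/13]] (rows listed top to bottom)

image of 1: 3
image of cos x: (5/13)cos x - (12/13)sin x
image of sin x: (12/13)cos x + (5/13)sin x
each image's coordinates form column j of the matrix


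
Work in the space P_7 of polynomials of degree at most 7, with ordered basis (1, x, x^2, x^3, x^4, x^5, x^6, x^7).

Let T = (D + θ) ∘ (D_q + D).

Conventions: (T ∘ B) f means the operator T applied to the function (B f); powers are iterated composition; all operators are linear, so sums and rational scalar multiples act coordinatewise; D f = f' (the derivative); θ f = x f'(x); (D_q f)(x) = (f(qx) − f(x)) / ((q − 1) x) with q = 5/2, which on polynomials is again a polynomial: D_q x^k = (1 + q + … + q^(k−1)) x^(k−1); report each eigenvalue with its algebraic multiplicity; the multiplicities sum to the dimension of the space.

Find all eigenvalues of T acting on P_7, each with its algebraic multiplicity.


λ = 0 (multiplicity 8)

image of 1: 0
image of x: 0
image of x^2: (11/2)x + 11/2
image of x^3: (51/2)x^2 + (51/2)x
image of x^4: (705/8)x^3 + (705/8)x^2
image of x^5: (1111/4)x^4 + (1111/4)x^3
image of x^6: (26895/32)x^5 + (26895/32)x^4
image of x^7: (79341/32)x^6 + (79341/32)x^5
the matrix is upper triangular; its diagonal is (0, 0, 0, 0, 0, 0, 0, 0)
for a triangular matrix the eigenvalues are the diagonal entries, with algebraic multiplicity their repetition count


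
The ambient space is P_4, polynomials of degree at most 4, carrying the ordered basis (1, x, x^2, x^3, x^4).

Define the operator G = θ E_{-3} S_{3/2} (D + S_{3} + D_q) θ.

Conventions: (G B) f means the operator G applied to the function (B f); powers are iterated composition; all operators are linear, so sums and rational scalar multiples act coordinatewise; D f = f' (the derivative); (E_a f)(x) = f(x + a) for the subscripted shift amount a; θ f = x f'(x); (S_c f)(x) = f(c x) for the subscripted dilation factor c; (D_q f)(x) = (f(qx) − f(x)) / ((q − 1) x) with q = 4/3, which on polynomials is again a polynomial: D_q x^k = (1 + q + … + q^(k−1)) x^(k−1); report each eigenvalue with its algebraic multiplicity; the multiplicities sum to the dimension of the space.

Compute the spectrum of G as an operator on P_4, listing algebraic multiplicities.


λ = 0 (multiplicity 1), λ = 9/2 (multiplicity 1), λ = 81 (multiplicity 1), λ = 6561/8 (multiplicity 1), λ = 6561 (multiplicity 1)

image of 1: 0
image of x: (9/2)x
image of x^2: 81x^2 - 230x
image of x^3: (6561/8)x^3 - (19299/4)x^2 + (56745/8)x
image of x^4: 6561x^4 - (117249/2)x^3 + 174600x^2 - (346653/2)x
the matrix is upper triangular; its diagonal is (0, 9/2, 81, 6561/8, 6561)
for a triangular matrix the eigenvalues are the diagonal entries, with algebraic multiplicity their repetition count


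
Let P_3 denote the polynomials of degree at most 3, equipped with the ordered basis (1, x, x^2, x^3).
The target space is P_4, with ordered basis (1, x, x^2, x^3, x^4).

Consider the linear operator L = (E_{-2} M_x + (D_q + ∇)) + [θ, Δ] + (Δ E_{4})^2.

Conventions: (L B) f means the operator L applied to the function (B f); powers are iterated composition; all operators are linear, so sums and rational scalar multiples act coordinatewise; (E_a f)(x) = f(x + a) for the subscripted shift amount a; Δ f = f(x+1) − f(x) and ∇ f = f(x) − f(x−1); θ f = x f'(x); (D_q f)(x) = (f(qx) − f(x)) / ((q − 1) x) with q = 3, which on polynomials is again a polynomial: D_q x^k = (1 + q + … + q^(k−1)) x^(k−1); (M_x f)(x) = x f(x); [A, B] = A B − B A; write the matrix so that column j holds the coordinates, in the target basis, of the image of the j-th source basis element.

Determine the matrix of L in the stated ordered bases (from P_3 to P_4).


image of 1: x - 2
image of x: x^2 - 4x + 5
image of x^2: x^3 - 6x^2 + 16x - 9
image of x^3: x^4 - 8x^3 + 37x^2 - 35x + 68
each image's coordinates form column j of the matrix

the matrix is [[-2, 5, -9, 68]; [1, -4, 16, -35]; [0, 1, -6, 37]; [0, 0, 1, -8]; [0, 0, 0, 1]] (rows listed top to bottom)


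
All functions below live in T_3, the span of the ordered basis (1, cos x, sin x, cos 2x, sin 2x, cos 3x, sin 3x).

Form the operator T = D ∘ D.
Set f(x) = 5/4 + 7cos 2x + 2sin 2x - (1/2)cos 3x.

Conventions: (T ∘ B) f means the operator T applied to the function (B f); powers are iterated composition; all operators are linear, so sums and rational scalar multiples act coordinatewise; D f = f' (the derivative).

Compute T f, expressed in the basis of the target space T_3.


D f = 4cos 2x - 14sin 2x + (3/2)sin 3x
D D f = -28cos 2x - 8sin 2x + (9/2)cos 3x

the image equals g(x) = -28cos 2x - 8sin 2x + (9/2)cos 3x


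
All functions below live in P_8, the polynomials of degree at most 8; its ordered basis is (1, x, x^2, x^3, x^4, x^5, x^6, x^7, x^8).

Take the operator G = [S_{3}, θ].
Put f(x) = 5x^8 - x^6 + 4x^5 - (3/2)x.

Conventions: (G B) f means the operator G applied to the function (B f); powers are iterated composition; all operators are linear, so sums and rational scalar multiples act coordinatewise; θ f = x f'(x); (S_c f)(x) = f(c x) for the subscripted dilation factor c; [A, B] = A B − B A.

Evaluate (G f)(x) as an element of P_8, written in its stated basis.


the result is g(x) = 0

θ f = 40x^8 - 6x^6 + 20x^5 - (3/2)x
S_{3} θ f = 262440x^8 - 4374x^6 + 4860x^5 - (9/2)x
S_{3} f = 32805x^8 - 729x^6 + 972x^5 - (9/2)x
θ S_{3} f = 262440x^8 - 4374x^6 + 4860x^5 - (9/2)x
[S_{3}, θ] f = 0


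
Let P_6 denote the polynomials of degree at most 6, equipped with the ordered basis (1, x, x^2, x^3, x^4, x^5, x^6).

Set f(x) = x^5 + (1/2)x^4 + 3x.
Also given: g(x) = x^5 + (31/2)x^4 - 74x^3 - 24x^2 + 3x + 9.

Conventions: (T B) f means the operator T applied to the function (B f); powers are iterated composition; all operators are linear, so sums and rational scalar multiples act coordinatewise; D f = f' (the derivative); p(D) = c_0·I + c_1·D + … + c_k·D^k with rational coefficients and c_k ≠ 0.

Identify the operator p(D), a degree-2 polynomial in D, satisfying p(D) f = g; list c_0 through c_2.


p(D) = I + 3·D − 4·D^2, i.e. c_0 = 1, c_1 = 3, c_2 = -4

D^0 f = x^5 + (1/2)x^4 + 3x
D^1 f = 5x^4 + 2x^3 + 3
D^2 f = 20x^3 + 6x^2
matching coefficients of g against c_0 f + c_1 Df + … from the top degree down determines the c_i
solution: c_0 = 1, c_1 = 3, c_2 = -4


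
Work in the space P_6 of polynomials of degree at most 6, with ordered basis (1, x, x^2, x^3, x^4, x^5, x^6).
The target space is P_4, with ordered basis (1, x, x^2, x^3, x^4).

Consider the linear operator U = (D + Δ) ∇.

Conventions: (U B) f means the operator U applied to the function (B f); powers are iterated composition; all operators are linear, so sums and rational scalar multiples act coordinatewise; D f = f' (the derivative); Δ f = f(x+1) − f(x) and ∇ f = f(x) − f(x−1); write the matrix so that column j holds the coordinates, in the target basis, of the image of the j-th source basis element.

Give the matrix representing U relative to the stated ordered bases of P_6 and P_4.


the matrix is [[0, 0, 4, -3, 6, -5, 8]; [0, 0, 0, 12, -12, 30, -30]; [0, 0, 0, 0, 24, -30, 90]; [0, 0, 0, 0, 0, 40, -60]; [0, 0, 0, 0, 0, 0, 60]] (rows listed top to bottom)

image of 1: 0
image of x: 0
image of x^2: 4
image of x^3: 12x - 3
image of x^4: 24x^2 - 12x + 6
image of x^5: 40x^3 - 30x^2 + 30x - 5
image of x^6: 60x^4 - 60x^3 + 90x^2 - 30x + 8
each image's coordinates form column j of the matrix


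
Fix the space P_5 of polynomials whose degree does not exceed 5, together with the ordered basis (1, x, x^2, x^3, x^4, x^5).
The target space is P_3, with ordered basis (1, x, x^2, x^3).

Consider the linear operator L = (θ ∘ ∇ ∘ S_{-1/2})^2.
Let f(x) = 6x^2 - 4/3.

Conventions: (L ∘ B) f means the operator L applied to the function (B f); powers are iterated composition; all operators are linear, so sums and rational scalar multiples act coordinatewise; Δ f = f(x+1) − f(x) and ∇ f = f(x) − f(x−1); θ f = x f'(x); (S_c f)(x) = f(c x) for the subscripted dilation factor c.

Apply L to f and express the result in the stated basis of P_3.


S_{-1/2} f = (3/2)x^2 - 4/3
∇ S_{-1/2} f = 3x - 3/2
θ ∇ S_{-1/2} f = 3x
S_{-1/2} (θ ∘ ∇ ∘ S_{-1/2}) f = -(3/2)x
∇ S_{-1/2} (θ ∘ ∇ ∘ S_{-1/2}) f = -3/2
θ ∇ S_{-1/2} (θ ∘ ∇ ∘ S_{-1/2}) f = 0

g(x) = 0


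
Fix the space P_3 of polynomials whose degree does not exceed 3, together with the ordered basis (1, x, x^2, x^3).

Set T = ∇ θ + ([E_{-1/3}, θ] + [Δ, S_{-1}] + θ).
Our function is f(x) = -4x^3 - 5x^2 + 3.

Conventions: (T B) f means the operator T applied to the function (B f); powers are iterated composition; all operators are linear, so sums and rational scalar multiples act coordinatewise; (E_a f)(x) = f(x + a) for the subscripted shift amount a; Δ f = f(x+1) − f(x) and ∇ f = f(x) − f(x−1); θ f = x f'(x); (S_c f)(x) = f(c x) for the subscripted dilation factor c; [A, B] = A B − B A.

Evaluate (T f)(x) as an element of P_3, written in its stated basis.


the image equals g(x) = -12x^3 - 18x^2 - (10/3)x + 16/3

θ f = -12x^3 - 10x^2
∇ θ f = -36x^2 + 16x - 2
θ f = -12x^3 - 10x^2
E_{-1/3} θ f = -12x^3 + 2x^2 + (8/3)x - 2/3
E_{-1/3} f = -4x^3 - x^2 + 2x + 70/27
θ E_{-1/3} f = -12x^3 - 2x^2 + 2x
[E_{-1/3}, θ] f = 4x^2 + (2/3)x - 2/3
S_{-1} f = 4x^3 - 5x^2 + 3
Δ S_{-1} f = 12x^2 + 2x - 1
Δ f = -12x^2 - 22x - 9
S_{-1} Δ f = -12x^2 + 22x - 9
[Δ, S_{-1}] f = 24x^2 - 20x + 8
θ f = -12x^3 - 10x^2
([E_{-1/3}, θ] + [Δ, S_{-1}] + θ) f = -12x^3 + 18x^2 - (58/3)x + 22/3
(∇ θ + ([E_{-1/3}, θ] + [Δ, S_{-1}] + θ)) f = -12x^3 - 18x^2 - (10/3)x + 16/3


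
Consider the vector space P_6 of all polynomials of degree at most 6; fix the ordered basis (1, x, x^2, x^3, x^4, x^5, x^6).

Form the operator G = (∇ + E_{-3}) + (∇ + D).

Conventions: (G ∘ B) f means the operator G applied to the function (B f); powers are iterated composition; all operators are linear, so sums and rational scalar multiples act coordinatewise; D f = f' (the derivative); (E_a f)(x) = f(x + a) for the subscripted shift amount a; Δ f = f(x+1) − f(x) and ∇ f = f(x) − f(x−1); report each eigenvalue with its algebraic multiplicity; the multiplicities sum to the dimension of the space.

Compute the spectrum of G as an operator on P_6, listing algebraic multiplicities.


λ = 1 (multiplicity 7)

image of 1: 1
image of x: x
image of x^2: x^2 + 7
image of x^3: x^3 + 21x - 25
image of x^4: x^4 + 42x^2 - 100x + 79
image of x^5: x^5 + 70x^3 - 250x^2 + 395x - 241
image of x^6: x^6 + 105x^4 - 500x^3 + 1185x^2 - 1446x + 727
the matrix is upper triangular; its diagonal is (1, 1, 1, 1, 1, 1, 1)
for a triangular matrix the eigenvalues are the diagonal entries, with algebraic multiplicity their repetition count


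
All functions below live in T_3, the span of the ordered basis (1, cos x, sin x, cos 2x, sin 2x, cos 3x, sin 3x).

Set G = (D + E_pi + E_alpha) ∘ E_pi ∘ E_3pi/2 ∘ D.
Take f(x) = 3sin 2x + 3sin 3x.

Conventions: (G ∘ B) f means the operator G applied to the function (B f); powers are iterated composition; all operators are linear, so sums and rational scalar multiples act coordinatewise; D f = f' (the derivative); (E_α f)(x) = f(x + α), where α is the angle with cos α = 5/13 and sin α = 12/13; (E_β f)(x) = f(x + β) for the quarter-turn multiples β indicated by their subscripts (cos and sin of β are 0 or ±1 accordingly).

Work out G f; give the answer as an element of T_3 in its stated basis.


the image equals g(x) = -(300/169)cos 2x + (2748/169)sin 2x + (51867/2197)cos 3x - (38088/2197)sin 3x

D f = 6cos 2x + 9cos 3x
E_3pi/2 D f = -6cos 2x - 9sin 3x
E_pi E_3pi/2 D f = -6cos 2x + 9sin 3x
D (E_pi ∘ E_3pi/2 ∘ D) f = 12sin 2x + 27cos 3x
E_pi (E_pi ∘ E_3pi/2 ∘ D) f = -6cos 2x - 9sin 3x
E_alpha (E_pi ∘ E_3pi/2 ∘ D) f = (714/169)cos 2x + (720/169)sin 2x - (7452/2197)cos 3x - (18315/2197)sin 3x
(D + E_pi + E_alpha) (E_pi ∘ E_3pi/2 ∘ D) f = -(300/169)cos 2x + (2748/169)sin 2x + (51867/2197)cos 3x - (38088/2197)sin 3x


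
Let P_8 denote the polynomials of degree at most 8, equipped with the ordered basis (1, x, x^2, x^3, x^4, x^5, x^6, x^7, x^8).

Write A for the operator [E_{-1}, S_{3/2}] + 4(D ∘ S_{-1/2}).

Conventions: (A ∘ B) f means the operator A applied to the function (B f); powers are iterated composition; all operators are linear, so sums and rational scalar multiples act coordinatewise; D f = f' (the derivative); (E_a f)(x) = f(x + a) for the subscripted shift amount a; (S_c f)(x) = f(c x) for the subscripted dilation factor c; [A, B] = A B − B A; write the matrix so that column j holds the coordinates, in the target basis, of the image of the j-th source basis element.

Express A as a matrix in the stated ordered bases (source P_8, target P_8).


the matrix is [[0, -5/2, 5/4, -19/8, 65/16, -211/32, 665/64, -2059/128, 6305/256]; [0, 0, 1/2, 45/8, -57/4, 975/32, -1899/32, 13965/128, -6177/32]; [0, 0, 0, -39/8, 135/8, -855/16, 8775/64, -39879/128, 41895/64]; [0, 0, 0, 0, -23/4, 675/16, -2565/16, 61425/128, -39879/32]; [0, 0, 0, 0, 0, -425/32, 6075/64, -53865/128, 184275/128]; [0, 0, 0, 0, 0, 0, -717/32, 25515/128, -32319/32]; [0, 0, 0, 0, 0, 0, 0, -5131/128, 25515/64]; [0, 0, 0, 0, 0, 0, 0, 0, -2183/32]; [0, 0, 0, 0, 0, 0, 0, 0, 0]] (rows listed top to bottom)

image of 1: 0
image of x: -5/2
image of x^2: (1/2)x + 5/4
image of x^3: -(39/8)x^2 + (45/8)x - 19/8
image of x^4: -(23/4)x^3 + (135/8)x^2 - (57/4)x + 65/16
image of x^5: -(425/32)x^4 + (675/16)x^3 - (855/16)x^2 + (975/32)x - 211/32
image of x^6: -(717/32)x^5 + (6075/64)x^4 - (2565/16)x^3 + (8775/64)x^2 - (1899/32)x + 665/64
image of x^7: -(5131/128)x^6 + (25515/128)x^5 - (53865/128)x^4 + (61425/128)x^3 - (39879/128)x^2 + (13965/128)x - 2059/128
image of x^8: -(2183/32)x^7 + (25515/64)x^6 - (32319/32)x^5 + (184275/128)x^4 - (39879/32)x^3 + (41895/64)x^2 - (6177/32)x + 6305/256
each image's coordinates form column j of the matrix


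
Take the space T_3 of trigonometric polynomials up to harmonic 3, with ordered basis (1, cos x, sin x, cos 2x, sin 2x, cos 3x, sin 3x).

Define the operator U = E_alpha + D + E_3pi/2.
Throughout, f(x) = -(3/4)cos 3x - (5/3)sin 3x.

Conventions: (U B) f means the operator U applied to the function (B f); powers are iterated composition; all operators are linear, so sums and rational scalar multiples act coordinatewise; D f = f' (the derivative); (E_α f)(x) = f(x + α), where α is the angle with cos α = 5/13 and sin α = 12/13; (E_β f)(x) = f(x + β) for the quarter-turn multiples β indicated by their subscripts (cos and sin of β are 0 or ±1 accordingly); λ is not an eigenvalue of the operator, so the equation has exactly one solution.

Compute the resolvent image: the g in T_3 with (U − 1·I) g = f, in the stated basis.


g(x) = (24661/55488)cos 3x + (1625/55488)sin 3x

write g with unknown coordinates in the stated basis and equate coefficients in (U − 1·I) g = f
solving from the highest basis element down gives g = (24661/55488)cos 3x + (1625/55488)sin 3x
check: U g = -(16955/55488)cos 3x - (30285/18496)sin 3x
so U g − 1·g = -(3/4)cos 3x - (5/3)sin 3x = f ✓


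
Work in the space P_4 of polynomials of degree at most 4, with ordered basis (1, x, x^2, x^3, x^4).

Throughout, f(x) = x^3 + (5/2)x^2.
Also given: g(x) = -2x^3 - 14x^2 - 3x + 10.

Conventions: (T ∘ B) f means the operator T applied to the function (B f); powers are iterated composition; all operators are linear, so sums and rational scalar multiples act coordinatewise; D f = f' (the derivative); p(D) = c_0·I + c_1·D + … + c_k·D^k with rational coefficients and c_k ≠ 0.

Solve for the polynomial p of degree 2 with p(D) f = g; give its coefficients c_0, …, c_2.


D^0 f = x^3 + (5/2)x^2
D^1 f = 3x^2 + 5x
D^2 f = 6x + 5
matching coefficients of g against c_0 f + c_1 Df + … from the top degree down determines the c_i
solution: c_0 = -2, c_1 = -3, c_2 = 2

p(D) = -2·I − 3·D + 2·D^2, i.e. c_0 = -2, c_1 = -3, c_2 = 2


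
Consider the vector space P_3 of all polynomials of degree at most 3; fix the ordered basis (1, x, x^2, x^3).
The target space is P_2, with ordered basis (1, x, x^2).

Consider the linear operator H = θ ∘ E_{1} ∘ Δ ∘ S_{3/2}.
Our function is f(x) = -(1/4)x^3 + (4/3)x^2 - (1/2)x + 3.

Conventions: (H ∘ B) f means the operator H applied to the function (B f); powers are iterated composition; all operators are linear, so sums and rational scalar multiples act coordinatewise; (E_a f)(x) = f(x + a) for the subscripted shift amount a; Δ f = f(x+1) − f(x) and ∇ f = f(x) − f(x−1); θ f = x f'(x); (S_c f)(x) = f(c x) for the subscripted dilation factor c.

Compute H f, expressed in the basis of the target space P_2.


the image equals g(x) = -(81/16)x^2 - (51/32)x

S_{3/2} f = -(27/32)x^3 + 3x^2 - (3/4)x + 3
Δ S_{3/2} f = -(81/32)x^2 + (111/32)x + 45/32
E_{1} Δ S_{3/2} f = -(81/32)x^2 - (51/32)x + 75/32
θ (E_{1} ∘ Δ ∘ S_{3/2}) f = -(81/16)x^2 - (51/32)x


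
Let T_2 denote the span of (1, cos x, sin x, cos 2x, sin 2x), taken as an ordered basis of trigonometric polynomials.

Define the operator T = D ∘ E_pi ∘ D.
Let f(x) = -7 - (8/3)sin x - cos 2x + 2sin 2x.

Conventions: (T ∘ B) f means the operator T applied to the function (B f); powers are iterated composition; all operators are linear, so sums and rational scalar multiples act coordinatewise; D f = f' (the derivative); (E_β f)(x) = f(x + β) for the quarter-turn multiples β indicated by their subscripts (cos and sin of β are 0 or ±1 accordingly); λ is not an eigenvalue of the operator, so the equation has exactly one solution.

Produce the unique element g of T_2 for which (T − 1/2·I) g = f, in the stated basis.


the image equals g(x) = 14 - (16/3)sin x + (2/9)cos 2x - (4/9)sin 2x

write g with unknown coordinates in the stated basis and equate coefficients in (T − 1/2·I) g = f
solving from the highest basis element down gives g = 14 - (16/3)sin x + (2/9)cos 2x - (4/9)sin 2x
check: T g = -(16/3)sin x - (8/9)cos 2x + (16/9)sin 2x
so T g − 1/2·g = -7 - (8/3)sin x - cos 2x + 2sin 2x = f ✓
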